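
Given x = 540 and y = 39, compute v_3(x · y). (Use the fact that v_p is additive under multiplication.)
v_3(21060) = 4

v_p(x) = 3 (factor: 540 = 3^3 · 20); v_p(y) = 1 (factor: 39 = 3^1 · 13). Additivity: v_p(xy) = v_p(x) + v_p(y) = 3 + 1 = 4. (Direct check: xy = 21060 = 3^4 · (260).)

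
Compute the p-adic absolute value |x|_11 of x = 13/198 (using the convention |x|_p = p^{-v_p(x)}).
|13/198|_11 = 11

Step 1 — compute v_11(x) by factoring powers of 11 out of the numerator and denominator: v_11(13/198) = -1. Step 2 — apply |x|_p = p^{-v_p(x)} = 11^{1} = 11.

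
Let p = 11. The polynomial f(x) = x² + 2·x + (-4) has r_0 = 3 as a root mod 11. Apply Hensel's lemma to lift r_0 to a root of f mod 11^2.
r_1 = 47 (mod 121)

Hensel: r_{i+1} = r_i − f(r_i)·(f′(r_i))^{-1} mod 11^{i+2}, f′(x) = 2x + 2. Iterate:
  r_0 = 3 (mod 11)
  r_1 = 47 (mod 121)
Final: r = 47 satisfies f(r) ≡ 0 mod 11^2.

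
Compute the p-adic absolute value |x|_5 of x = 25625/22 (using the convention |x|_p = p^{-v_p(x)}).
|25625/22|_5 = 1/625

Step 1 — compute v_5(x) by factoring powers of 5 out of the numerator and denominator: v_5(25625/22) = 4. Step 2 — apply |x|_p = p^{-v_p(x)} = 5^{-4} = 1/625.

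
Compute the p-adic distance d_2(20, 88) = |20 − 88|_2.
d_2(20, 88) = 1/4

Step 1 — x − y = 20 − 88 = -68. Step 2 — v_2(-68) = 2 (factor: -68 = −(2^2 · 17); the sign does not affect v_p). Step 3 — |x − y|_2 = 2^{-2} = 1/4.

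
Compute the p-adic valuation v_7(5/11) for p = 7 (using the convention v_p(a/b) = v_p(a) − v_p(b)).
v_7(5/11) = 0

Factor powers of 7 from the numerator and denominator of the reduced fraction: 5 = 7^0 · 5 and 11 = 7^0 · 11. Apply v_p(a/b) = v_p(a) − v_p(b): v_7(5/11) = 0 − 0 = 0.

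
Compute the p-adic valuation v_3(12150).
v_3(12150) = 5

v_3(n) is the largest exponent k such that 3^k divides n. Factor out: 12150 = 3^5 · 50. (Sign doesn't affect v_p.) So v_3(12150) = 5.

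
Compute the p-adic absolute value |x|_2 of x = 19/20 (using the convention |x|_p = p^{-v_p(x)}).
|19/20|_2 = 4

Step 1 — compute v_2(x) by factoring powers of 2 out of the numerator and denominator: v_2(19/20) = -2. Step 2 — apply |x|_p = p^{-v_p(x)} = 2^{2} = 4.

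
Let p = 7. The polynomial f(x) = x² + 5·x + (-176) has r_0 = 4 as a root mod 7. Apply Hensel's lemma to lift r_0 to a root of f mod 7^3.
r_2 = 11 (mod 343)

Hensel: r_{i+1} = r_i − f(r_i)·(f′(r_i))^{-1} mod 7^{i+2}, f′(x) = 2x + 5. Iterate:
  r_0 = 4 (mod 7)
  r_1 = 11 (mod 49)
  r_2 = 11 (mod 343)
Final: r = 11 satisfies f(r) ≡ 0 mod 7^3.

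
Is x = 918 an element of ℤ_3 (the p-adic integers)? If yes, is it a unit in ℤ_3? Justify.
x ∈ ℤ_3 but not a unit; v_3(x) = 3 > 0

ℤ_3 = {x ∈ ℚ_3 : v_3(x) ≥ 0} and ℤ_3^× = {x ∈ ℤ_3 : v_3(x) = 0}. Here v_3(918) = v_3(num) − v_3(den) = 3; compare against these criteria.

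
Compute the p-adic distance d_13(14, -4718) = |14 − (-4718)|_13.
d_13(14, -4718) = 1/169

Step 1 — x − y = 14 − (-4718) = 4732. Step 2 — v_13(4732) = 2 (factor: 4732 = (13^2 · 28); the sign does not affect v_p). Step 3 — |x − y|_13 = 13^{-2} = 1/169.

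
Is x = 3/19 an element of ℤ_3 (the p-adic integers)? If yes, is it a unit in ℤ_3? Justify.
x ∈ ℤ_3 but not a unit; v_3(x) = 1 > 0

ℤ_3 = {x ∈ ℚ_3 : v_3(x) ≥ 0} and ℤ_3^× = {x ∈ ℤ_3 : v_3(x) = 0}. Here v_3(3/19) = v_3(num) − v_3(den) = 1; compare against these criteria.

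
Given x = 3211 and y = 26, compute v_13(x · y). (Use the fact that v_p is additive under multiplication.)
v_13(83486) = 3

v_p(x) = 2 (factor: 3211 = 13^2 · 19); v_p(y) = 1 (factor: 26 = 13^1 · 2). Additivity: v_p(xy) = v_p(x) + v_p(y) = 2 + 1 = 3. (Direct check: xy = 83486 = 13^3 · (38).)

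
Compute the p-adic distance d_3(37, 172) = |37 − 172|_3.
d_3(37, 172) = 1/27

Step 1 — x − y = 37 − 172 = -135. Step 2 — v_3(-135) = 3 (factor: -135 = −(3^3 · 5); the sign does not affect v_p). Step 3 — |x − y|_3 = 3^{-3} = 1/27.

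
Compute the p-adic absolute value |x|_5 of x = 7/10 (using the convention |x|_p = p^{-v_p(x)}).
|7/10|_5 = 5

Step 1 — compute v_5(x) by factoring powers of 5 out of the numerator and denominator: v_5(7/10) = -1. Step 2 — apply |x|_p = p^{-v_p(x)} = 5^{1} = 5.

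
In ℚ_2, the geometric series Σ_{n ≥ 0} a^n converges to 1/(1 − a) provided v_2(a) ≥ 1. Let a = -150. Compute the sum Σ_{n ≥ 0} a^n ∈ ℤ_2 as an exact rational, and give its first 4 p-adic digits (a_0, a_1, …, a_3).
Σ a^n = 1/(1 − a) = 1/151;  first 4 digits = (1, 1, 1, 0)

v_2(a) = 1 ≥ 1, so the series converges in ℤ_2 to 1/(1 − a) = 1/(1 − (-150)) = 1/151. Expand this rational in ℤ_2: compute digits iteratively via d_i = x_i mod 2, x_{i+1} = (x_i − d_i)/2. The first 4 digits are (1, 1, 1, 0).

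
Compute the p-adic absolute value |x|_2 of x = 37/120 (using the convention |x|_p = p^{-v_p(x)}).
|37/120|_2 = 8

Step 1 — compute v_2(x) by factoring powers of 2 out of the numerator and denominator: v_2(37/120) = -3. Step 2 — apply |x|_p = p^{-v_p(x)} = 2^{3} = 8.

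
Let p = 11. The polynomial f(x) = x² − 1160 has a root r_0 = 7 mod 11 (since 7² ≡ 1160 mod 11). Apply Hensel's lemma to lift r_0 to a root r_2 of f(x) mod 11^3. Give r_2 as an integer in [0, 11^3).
r_2 = 579 (mod 1331)

Hensel's recurrence: r_{i+1} = r_i − f(r_i)·(f′(r_i))^{-1} mod 11^{i+2}, with f′(x) = 2x. Iterate:
  r_0 = 7 (mod 11)
  r_1 = 95 (mod 121)
  r_2 = 579 (mod 1331)
Final: r_2 = 579, and one checks f(r_2) ≡ 0 mod 11^3.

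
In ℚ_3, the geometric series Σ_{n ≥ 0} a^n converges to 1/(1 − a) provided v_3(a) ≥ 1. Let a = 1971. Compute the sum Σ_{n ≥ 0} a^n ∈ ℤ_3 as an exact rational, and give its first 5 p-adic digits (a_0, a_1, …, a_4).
Σ a^n = 1/(1 − a) = -1/1970;  first 5 digits = (1, 0, 0, 1, 0)

v_3(a) = 3 ≥ 1, so the series converges in ℤ_3 to 1/(1 − a) = 1/(1 − 1971) = -1/1970. Expand this rational in ℤ_3: compute digits iteratively via d_i = x_i mod 3, x_{i+1} = (x_i − d_i)/3. The first 5 digits are (1, 0, 0, 1, 0).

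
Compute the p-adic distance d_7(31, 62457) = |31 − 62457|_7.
d_7(31, 62457) = 1/2401

Step 1 — x − y = 31 − 62457 = -62426. Step 2 — v_7(-62426) = 4 (factor: -62426 = −(7^4 · 26); the sign does not affect v_p). Step 3 — |x − y|_7 = 7^{-4} = 1/2401.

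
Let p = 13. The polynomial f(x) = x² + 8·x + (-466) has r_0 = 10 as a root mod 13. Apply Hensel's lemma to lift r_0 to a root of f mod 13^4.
r_3 = 2350 (mod 28561)

Hensel: r_{i+1} = r_i − f(r_i)·(f′(r_i))^{-1} mod 13^{i+2}, f′(x) = 2x + 8. Iterate:
  r_0 = 10 (mod 13)
  r_1 = 153 (mod 169)
  r_2 = 153 (mod 2197)
  r_3 = 2350 (mod 28561)
Final: r = 2350 satisfies f(r) ≡ 0 mod 13^4.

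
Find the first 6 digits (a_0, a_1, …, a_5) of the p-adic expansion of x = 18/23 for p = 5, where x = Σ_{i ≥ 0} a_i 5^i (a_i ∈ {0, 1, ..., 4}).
(a_0, …, a_5) = (1, 3, 2, 1, 1, 3)

v_5(18/23) = 0 (numerator and denominator both coprime to 5), so x ∈ ℤ_5^×. Compute digits iteratively via a_i = x_i mod 5, x_{i+1} = (x_i − a_i)/5, with x_0 = x:
  x_0 = 18/23;  a_0 = 1;  x_1 = (x_0 − 1)/5 = -1/23
  x_1 = -1/23;  a_1 = 3;  x_2 = (x_1 − 3)/5 = -14/23
  x_2 = -14/23;  a_2 = 2;  x_3 = (x_2 − 2)/5 = -12/23
  x_3 = -12/23;  a_3 = 1;  x_4 = (x_3 − 1)/5 = -7/23
  x_4 = -7/23;  a_4 = 1;  x_5 = (x_4 − 1)/5 = -6/23
  x_5 = -6/23;  a_5 = 3;  x_6 = (x_5 − 3)/5 = -15/23
Digits: (1, 3, 2, 1, 1, 3).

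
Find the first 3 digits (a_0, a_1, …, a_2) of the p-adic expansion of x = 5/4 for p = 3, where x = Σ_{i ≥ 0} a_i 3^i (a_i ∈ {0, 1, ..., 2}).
(a_0, …, a_2) = (2, 2, 0)

v_3(5/4) = 0 (numerator and denominator both coprime to 3), so x ∈ ℤ_3^×. Compute digits iteratively via a_i = x_i mod 3, x_{i+1} = (x_i − a_i)/3, with x_0 = x:
  x_0 = 5/4;  a_0 = 2;  x_1 = (x_0 − 2)/3 = -1/4
  x_1 = -1/4;  a_1 = 2;  x_2 = (x_1 − 2)/3 = -3/4
  x_2 = -3/4;  a_2 = 0;  x_3 = (x_2 − 0)/3 = -1/4
Digits: (2, 2, 0).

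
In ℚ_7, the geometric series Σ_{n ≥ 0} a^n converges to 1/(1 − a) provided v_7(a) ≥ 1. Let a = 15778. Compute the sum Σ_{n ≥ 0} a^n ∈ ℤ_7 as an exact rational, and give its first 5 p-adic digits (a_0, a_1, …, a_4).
Σ a^n = 1/(1 − a) = -1/15777;  first 5 digits = (1, 0, 0, 4, 6)

v_7(a) = 3 ≥ 1, so the series converges in ℤ_7 to 1/(1 − a) = 1/(1 − 15778) = -1/15777. Expand this rational in ℤ_7: compute digits iteratively via d_i = x_i mod 7, x_{i+1} = (x_i − d_i)/7. The first 5 digits are (1, 0, 0, 4, 6).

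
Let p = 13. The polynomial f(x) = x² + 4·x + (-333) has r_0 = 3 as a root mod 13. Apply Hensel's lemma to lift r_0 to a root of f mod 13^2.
r_1 = 68 (mod 169)

Hensel: r_{i+1} = r_i − f(r_i)·(f′(r_i))^{-1} mod 13^{i+2}, f′(x) = 2x + 4. Iterate:
  r_0 = 3 (mod 13)
  r_1 = 68 (mod 169)
Final: r = 68 satisfies f(r) ≡ 0 mod 13^2.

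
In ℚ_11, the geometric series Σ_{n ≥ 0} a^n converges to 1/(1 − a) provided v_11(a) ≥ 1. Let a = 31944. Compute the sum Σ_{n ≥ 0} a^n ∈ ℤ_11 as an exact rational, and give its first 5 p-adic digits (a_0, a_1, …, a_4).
Σ a^n = 1/(1 − a) = -1/31943;  first 5 digits = (1, 0, 0, 2, 2)

v_11(a) = 3 ≥ 1, so the series converges in ℤ_11 to 1/(1 − a) = 1/(1 − 31944) = -1/31943. Expand this rational in ℤ_11: compute digits iteratively via d_i = x_i mod 11, x_{i+1} = (x_i − d_i)/11. The first 5 digits are (1, 0, 0, 2, 2).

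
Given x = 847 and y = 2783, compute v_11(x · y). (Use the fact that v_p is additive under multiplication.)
v_11(2357201) = 4

v_p(x) = 2 (factor: 847 = 11^2 · 7); v_p(y) = 2 (factor: 2783 = 11^2 · 23). Additivity: v_p(xy) = v_p(x) + v_p(y) = 2 + 2 = 4. (Direct check: xy = 2357201 = 11^4 · (161).)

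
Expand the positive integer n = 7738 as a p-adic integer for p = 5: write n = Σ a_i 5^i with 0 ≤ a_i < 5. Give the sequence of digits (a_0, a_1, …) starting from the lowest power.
(a_0, a_1, …) = (3, 2, 4, 1, 2, 2)

Repeated division by 5 gives the digits low-to-high: 7738 = 3 + 2·5^1 + 4·5^2 + 1·5^3 + 2·5^4 + 2·5^5. Digit sequence: (3, 2, 4, 1, 2, 2).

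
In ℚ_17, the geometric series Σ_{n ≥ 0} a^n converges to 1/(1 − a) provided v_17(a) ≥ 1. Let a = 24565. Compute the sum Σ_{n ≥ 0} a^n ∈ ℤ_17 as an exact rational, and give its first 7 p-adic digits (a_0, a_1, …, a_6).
Σ a^n = 1/(1 − a) = -1/24564;  first 7 digits = (1, 0, 0, 5, 0, 0, 8)

v_17(a) = 3 ≥ 1, so the series converges in ℤ_17 to 1/(1 − a) = 1/(1 − 24565) = -1/24564. Expand this rational in ℤ_17: compute digits iteratively via d_i = x_i mod 17, x_{i+1} = (x_i − d_i)/17. The first 7 digits are (1, 0, 0, 5, 0, 0, 8).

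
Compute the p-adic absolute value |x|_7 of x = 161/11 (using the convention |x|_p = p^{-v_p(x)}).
|161/11|_7 = 1/7

Step 1 — compute v_7(x) by factoring powers of 7 out of the numerator and denominator: v_7(161/11) = 1. Step 2 — apply |x|_p = p^{-v_p(x)} = 7^{-1} = 1/7.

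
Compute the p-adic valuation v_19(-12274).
v_19(-12274) = 2

v_19(n) is the largest exponent k such that 19^k divides n. Factor out: -12274 = -19^2 · 34. (Sign doesn't affect v_p.) So v_19(-12274) = 2.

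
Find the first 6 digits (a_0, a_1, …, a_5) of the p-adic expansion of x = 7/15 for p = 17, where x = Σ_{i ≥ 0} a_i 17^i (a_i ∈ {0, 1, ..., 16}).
(a_0, …, a_5) = (5, 2, 1, 9, 4, 2)

v_17(7/15) = 0 (numerator and denominator both coprime to 17), so x ∈ ℤ_17^×. Compute digits iteratively via a_i = x_i mod 17, x_{i+1} = (x_i − a_i)/17, with x_0 = x:
  x_0 = 7/15;  a_0 = 5;  x_1 = (x_0 − 5)/17 = -4/15
  x_1 = -4/15;  a_1 = 2;  x_2 = (x_1 − 2)/17 = -2/15
  x_2 = -2/15;  a_2 = 1;  x_3 = (x_2 − 1)/17 = -1/15
  x_3 = -1/15;  a_3 = 9;  x_4 = (x_3 − 9)/17 = -8/15
  x_4 = -8/15;  a_4 = 4;  x_5 = (x_4 − 4)/17 = -4/15
  x_5 = -4/15;  a_5 = 2;  x_6 = (x_5 − 2)/17 = -2/15
Digits: (5, 2, 1, 9, 4, 2).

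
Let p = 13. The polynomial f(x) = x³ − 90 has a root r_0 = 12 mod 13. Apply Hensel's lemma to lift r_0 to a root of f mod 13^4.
r_3 = 6564 (mod 28561)

Hensel: r_{i+1} = r_i − f(r_i)/f′(r_i) mod 13^{i+2}, where f′(x) = 3x². Iterate:
  r_0 = 12 (mod 13)
  r_1 = 142 (mod 169)
  r_2 = 2170 (mod 2197)
  r_3 = 6564 (mod 28561)
Final: r = 6564 with f(r) ≡ 0 mod 13^4.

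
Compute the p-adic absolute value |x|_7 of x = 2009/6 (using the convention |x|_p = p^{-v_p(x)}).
|2009/6|_7 = 1/49

Step 1 — compute v_7(x) by factoring powers of 7 out of the numerator and denominator: v_7(2009/6) = 2. Step 2 — apply |x|_p = p^{-v_p(x)} = 7^{-2} = 1/49.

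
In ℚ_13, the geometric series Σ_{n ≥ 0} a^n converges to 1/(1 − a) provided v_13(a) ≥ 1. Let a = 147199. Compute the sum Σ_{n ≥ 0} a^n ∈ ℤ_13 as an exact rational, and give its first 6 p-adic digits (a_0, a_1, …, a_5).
Σ a^n = 1/(1 − a) = -1/147198;  first 6 digits = (1, 0, 0, 2, 5, 0)

v_13(a) = 3 ≥ 1, so the series converges in ℤ_13 to 1/(1 − a) = 1/(1 − 147199) = -1/147198. Expand this rational in ℤ_13: compute digits iteratively via d_i = x_i mod 13, x_{i+1} = (x_i − d_i)/13. The first 6 digits are (1, 0, 0, 2, 5, 0).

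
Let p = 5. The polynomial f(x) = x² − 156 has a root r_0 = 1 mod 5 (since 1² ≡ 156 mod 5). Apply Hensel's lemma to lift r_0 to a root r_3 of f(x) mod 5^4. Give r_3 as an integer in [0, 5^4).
r_3 = 91 (mod 625)

Hensel's recurrence: r_{i+1} = r_i − f(r_i)·(f′(r_i))^{-1} mod 5^{i+2}, with f′(x) = 2x. Iterate:
  r_0 = 1 (mod 5)
  r_1 = 16 (mod 25)
  r_2 = 91 (mod 125)
  r_3 = 91 (mod 625)
Final: r_3 = 91, and one checks f(r_3) ≡ 0 mod 5^4.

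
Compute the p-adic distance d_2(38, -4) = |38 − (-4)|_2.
d_2(38, -4) = 1/2

Step 1 — x − y = 38 − (-4) = 42. Step 2 — v_2(42) = 1 (factor: 42 = (2^1 · 21); the sign does not affect v_p). Step 3 — |x − y|_2 = 2^{-1} = 1/2.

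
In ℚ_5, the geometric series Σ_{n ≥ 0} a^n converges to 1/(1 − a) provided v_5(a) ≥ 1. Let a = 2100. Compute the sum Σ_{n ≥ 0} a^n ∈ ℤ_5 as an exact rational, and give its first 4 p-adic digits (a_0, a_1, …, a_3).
Σ a^n = 1/(1 − a) = -1/2099;  first 4 digits = (1, 0, 4, 1)

v_5(a) = 2 ≥ 1, so the series converges in ℤ_5 to 1/(1 − a) = 1/(1 − 2100) = -1/2099. Expand this rational in ℤ_5: compute digits iteratively via d_i = x_i mod 5, x_{i+1} = (x_i − d_i)/5. The first 4 digits are (1, 0, 4, 1).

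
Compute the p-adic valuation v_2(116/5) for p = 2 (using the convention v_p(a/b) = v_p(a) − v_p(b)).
v_2(116/5) = 2

Factor powers of 2 from the numerator and denominator of the reduced fraction: 116 = 2^2 · 29 and 5 = 2^0 · 5. Apply v_p(a/b) = v_p(a) − v_p(b): v_2(116/5) = 2 − 0 = 2.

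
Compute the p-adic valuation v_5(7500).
v_5(7500) = 4

v_5(n) is the largest exponent k such that 5^k divides n. Factor out: 7500 = 5^4 · 12. (Sign doesn't affect v_p.) So v_5(7500) = 4.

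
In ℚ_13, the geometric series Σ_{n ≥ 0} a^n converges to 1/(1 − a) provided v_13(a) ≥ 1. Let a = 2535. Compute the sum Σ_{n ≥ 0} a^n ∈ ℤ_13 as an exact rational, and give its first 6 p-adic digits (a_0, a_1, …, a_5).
Σ a^n = 1/(1 − a) = -1/2534;  first 6 digits = (1, 0, 2, 1, 4, 4)

v_13(a) = 2 ≥ 1, so the series converges in ℤ_13 to 1/(1 − a) = 1/(1 − 2535) = -1/2534. Expand this rational in ℤ_13: compute digits iteratively via d_i = x_i mod 13, x_{i+1} = (x_i − d_i)/13. The first 6 digits are (1, 0, 2, 1, 4, 4).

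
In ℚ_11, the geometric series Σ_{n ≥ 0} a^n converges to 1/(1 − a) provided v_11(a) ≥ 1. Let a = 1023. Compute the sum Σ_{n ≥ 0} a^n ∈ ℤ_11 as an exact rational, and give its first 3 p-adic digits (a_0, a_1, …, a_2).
Σ a^n = 1/(1 − a) = -1/1022;  first 3 digits = (1, 5, 0)

v_11(a) = 1 ≥ 1, so the series converges in ℤ_11 to 1/(1 − a) = 1/(1 − 1023) = -1/1022. Expand this rational in ℤ_11: compute digits iteratively via d_i = x_i mod 11, x_{i+1} = (x_i − d_i)/11. The first 3 digits are (1, 5, 0).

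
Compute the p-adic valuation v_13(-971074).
v_13(-971074) = 4

v_13(n) is the largest exponent k such that 13^k divides n. Factor out: -971074 = -13^4 · 34. (Sign doesn't affect v_p.) So v_13(-971074) = 4.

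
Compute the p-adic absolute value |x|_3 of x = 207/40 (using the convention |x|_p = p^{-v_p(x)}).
|207/40|_3 = 1/9

Step 1 — compute v_3(x) by factoring powers of 3 out of the numerator and denominator: v_3(207/40) = 2. Step 2 — apply |x|_p = p^{-v_p(x)} = 3^{-2} = 1/9.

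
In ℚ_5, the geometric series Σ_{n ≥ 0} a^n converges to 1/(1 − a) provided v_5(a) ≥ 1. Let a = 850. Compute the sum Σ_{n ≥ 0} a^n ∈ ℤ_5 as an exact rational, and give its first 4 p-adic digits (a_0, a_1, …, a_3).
Σ a^n = 1/(1 − a) = -1/849;  first 4 digits = (1, 0, 4, 1)

v_5(a) = 2 ≥ 1, so the series converges in ℤ_5 to 1/(1 − a) = 1/(1 − 850) = -1/849. Expand this rational in ℤ_5: compute digits iteratively via d_i = x_i mod 5, x_{i+1} = (x_i − d_i)/5. The first 4 digits are (1, 0, 4, 1).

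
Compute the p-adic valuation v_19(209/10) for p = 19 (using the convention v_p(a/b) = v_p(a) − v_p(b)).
v_19(209/10) = 1

Factor powers of 19 from the numerator and denominator of the reduced fraction: 209 = 19^1 · 11 and 10 = 19^0 · 10. Apply v_p(a/b) = v_p(a) − v_p(b): v_19(209/10) = 1 − 0 = 1.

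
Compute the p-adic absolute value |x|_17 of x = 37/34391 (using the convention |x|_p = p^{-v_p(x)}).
|37/34391|_17 = 4913

Step 1 — compute v_17(x) by factoring powers of 17 out of the numerator and denominator: v_17(37/34391) = -3. Step 2 — apply |x|_p = p^{-v_p(x)} = 17^{3} = 4913.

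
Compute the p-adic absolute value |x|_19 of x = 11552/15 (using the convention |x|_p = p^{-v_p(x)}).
|11552/15|_19 = 1/361

Step 1 — compute v_19(x) by factoring powers of 19 out of the numerator and denominator: v_19(11552/15) = 2. Step 2 — apply |x|_p = p^{-v_p(x)} = 19^{-2} = 1/361.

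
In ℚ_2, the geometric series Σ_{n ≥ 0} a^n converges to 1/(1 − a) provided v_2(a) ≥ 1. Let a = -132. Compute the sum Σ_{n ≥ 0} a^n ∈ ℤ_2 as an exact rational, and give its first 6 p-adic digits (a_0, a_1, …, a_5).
Σ a^n = 1/(1 − a) = 1/133;  first 6 digits = (1, 0, 1, 1, 0, 0)

v_2(a) = 2 ≥ 1, so the series converges in ℤ_2 to 1/(1 − a) = 1/(1 − (-132)) = 1/133. Expand this rational in ℤ_2: compute digits iteratively via d_i = x_i mod 2, x_{i+1} = (x_i − d_i)/2. The first 6 digits are (1, 0, 1, 1, 0, 0).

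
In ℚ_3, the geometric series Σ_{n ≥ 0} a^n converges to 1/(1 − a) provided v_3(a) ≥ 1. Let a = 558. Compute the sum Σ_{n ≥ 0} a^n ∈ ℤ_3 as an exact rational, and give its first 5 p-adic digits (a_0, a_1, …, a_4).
Σ a^n = 1/(1 − a) = -1/557;  first 5 digits = (1, 0, 2, 2, 1)

v_3(a) = 2 ≥ 1, so the series converges in ℤ_3 to 1/(1 − a) = 1/(1 − 558) = -1/557. Expand this rational in ℤ_3: compute digits iteratively via d_i = x_i mod 3, x_{i+1} = (x_i − d_i)/3. The first 5 digits are (1, 0, 2, 2, 1).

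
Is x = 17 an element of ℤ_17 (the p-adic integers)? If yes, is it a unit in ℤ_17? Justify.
x ∈ ℤ_17 but not a unit; v_17(x) = 1 > 0

ℤ_17 = {x ∈ ℚ_17 : v_17(x) ≥ 0} and ℤ_17^× = {x ∈ ℤ_17 : v_17(x) = 0}. Here v_17(17) = v_17(num) − v_17(den) = 1; compare against these criteria.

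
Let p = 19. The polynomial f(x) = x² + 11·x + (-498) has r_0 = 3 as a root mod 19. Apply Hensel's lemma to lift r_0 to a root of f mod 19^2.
r_1 = 136 (mod 361)

Hensel: r_{i+1} = r_i − f(r_i)·(f′(r_i))^{-1} mod 19^{i+2}, f′(x) = 2x + 11. Iterate:
  r_0 = 3 (mod 19)
  r_1 = 136 (mod 361)
Final: r = 136 satisfies f(r) ≡ 0 mod 19^2.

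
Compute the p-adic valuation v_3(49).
v_3(49) = 0

v_3(n) is the largest exponent k such that 3^k divides n. Factor out: 49 = 3^0 · 49. (Sign doesn't affect v_p.) So v_3(49) = 0.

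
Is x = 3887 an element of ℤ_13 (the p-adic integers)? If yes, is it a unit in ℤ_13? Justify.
x ∈ ℤ_13 but not a unit; v_13(x) = 2 > 0

ℤ_13 = {x ∈ ℚ_13 : v_13(x) ≥ 0} and ℤ_13^× = {x ∈ ℤ_13 : v_13(x) = 0}. Here v_13(3887) = v_13(num) − v_13(den) = 2; compare against these criteria.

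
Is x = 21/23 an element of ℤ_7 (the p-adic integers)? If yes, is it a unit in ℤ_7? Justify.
x ∈ ℤ_7 but not a unit; v_7(x) = 1 > 0

ℤ_7 = {x ∈ ℚ_7 : v_7(x) ≥ 0} and ℤ_7^× = {x ∈ ℤ_7 : v_7(x) = 0}. Here v_7(21/23) = v_7(num) − v_7(den) = 1; compare against these criteria.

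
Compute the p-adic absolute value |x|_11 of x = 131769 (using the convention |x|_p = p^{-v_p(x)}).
|131769|_11 = 1/14641

Step 1 — compute v_11(x) by factoring powers of 11 out of the numerator and denominator: v_11(131769) = 4. Step 2 — apply |x|_p = p^{-v_p(x)} = 11^{-4} = 1/14641.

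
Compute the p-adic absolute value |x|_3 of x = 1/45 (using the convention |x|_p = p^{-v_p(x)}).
|1/45|_3 = 9

Step 1 — compute v_3(x) by factoring powers of 3 out of the numerator and denominator: v_3(1/45) = -2. Step 2 — apply |x|_p = p^{-v_p(x)} = 3^{2} = 9.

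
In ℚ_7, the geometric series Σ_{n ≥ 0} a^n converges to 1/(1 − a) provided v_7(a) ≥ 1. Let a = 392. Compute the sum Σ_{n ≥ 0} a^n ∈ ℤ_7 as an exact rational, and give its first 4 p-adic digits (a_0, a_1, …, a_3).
Σ a^n = 1/(1 − a) = -1/391;  first 4 digits = (1, 0, 1, 1)

v_7(a) = 2 ≥ 1, so the series converges in ℤ_7 to 1/(1 − a) = 1/(1 − 392) = -1/391. Expand this rational in ℤ_7: compute digits iteratively via d_i = x_i mod 7, x_{i+1} = (x_i − d_i)/7. The first 4 digits are (1, 0, 1, 1).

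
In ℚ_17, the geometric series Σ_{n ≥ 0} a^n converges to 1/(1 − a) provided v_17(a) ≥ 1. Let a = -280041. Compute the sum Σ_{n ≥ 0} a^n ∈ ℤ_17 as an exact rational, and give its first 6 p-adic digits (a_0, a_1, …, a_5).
Σ a^n = 1/(1 − a) = 1/280042;  first 6 digits = (1, 0, 0, 11, 13, 16)

v_17(a) = 3 ≥ 1, so the series converges in ℤ_17 to 1/(1 − a) = 1/(1 − (-280041)) = 1/280042. Expand this rational in ℤ_17: compute digits iteratively via d_i = x_i mod 17, x_{i+1} = (x_i − d_i)/17. The first 6 digits are (1, 0, 0, 11, 13, 16).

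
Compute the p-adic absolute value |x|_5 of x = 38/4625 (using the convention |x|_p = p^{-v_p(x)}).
|38/4625|_5 = 125

Step 1 — compute v_5(x) by factoring powers of 5 out of the numerator and denominator: v_5(38/4625) = -3. Step 2 — apply |x|_p = p^{-v_p(x)} = 5^{3} = 125.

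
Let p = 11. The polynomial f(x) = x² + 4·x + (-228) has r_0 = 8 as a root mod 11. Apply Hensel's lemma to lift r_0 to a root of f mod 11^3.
r_2 = 63 (mod 1331)

Hensel: r_{i+1} = r_i − f(r_i)·(f′(r_i))^{-1} mod 11^{i+2}, f′(x) = 2x + 4. Iterate:
  r_0 = 8 (mod 11)
  r_1 = 63 (mod 121)
  r_2 = 63 (mod 1331)
Final: r = 63 satisfies f(r) ≡ 0 mod 11^3.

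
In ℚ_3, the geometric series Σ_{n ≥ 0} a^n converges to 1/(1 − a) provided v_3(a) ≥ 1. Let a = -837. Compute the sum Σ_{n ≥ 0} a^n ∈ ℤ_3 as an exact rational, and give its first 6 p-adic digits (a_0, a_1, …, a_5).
Σ a^n = 1/(1 − a) = 1/838;  first 6 digits = (1, 0, 0, 2, 1, 2)

v_3(a) = 3 ≥ 1, so the series converges in ℤ_3 to 1/(1 − a) = 1/(1 − (-837)) = 1/838. Expand this rational in ℤ_3: compute digits iteratively via d_i = x_i mod 3, x_{i+1} = (x_i − d_i)/3. The first 6 digits are (1, 0, 0, 2, 1, 2).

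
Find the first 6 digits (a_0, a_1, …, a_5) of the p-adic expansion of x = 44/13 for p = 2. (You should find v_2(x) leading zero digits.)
(a_0, …, a_5) = (0, 0, 1, 1, 1, 0)

v_2(44/13) = 2, so a_0 = ... = a_1 = 0. Factor out: x = 2^2 · u with u = 11/13 a unit in ℤ_2. Expand u iteratively via a_{v+i} = u_i mod 2, u_{i+1} = (u_i − a_{v+i})/2:
  u_0 = 11/13;  a_2 = 1;  u_1 = (u_0 − 1)/2 = -1/13
  u_1 = -1/13;  a_3 = 1;  u_2 = (u_1 − 1)/2 = -7/13
  u_2 = -7/13;  a_4 = 1;  u_3 = (u_2 − 1)/2 = -10/13
  u_3 = -10/13;  a_5 = 0;  u_4 = (u_3 − 0)/2 = -5/13
Digits: (0, 0, 1, 1, 1, 0).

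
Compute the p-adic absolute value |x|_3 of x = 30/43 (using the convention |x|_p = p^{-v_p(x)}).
|30/43|_3 = 1/3

Step 1 — compute v_3(x) by factoring powers of 3 out of the numerator and denominator: v_3(30/43) = 1. Step 2 — apply |x|_p = p^{-v_p(x)} = 3^{-1} = 1/3.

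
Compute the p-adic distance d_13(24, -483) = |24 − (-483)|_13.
d_13(24, -483) = 1/169

Step 1 — x − y = 24 − (-483) = 507. Step 2 — v_13(507) = 2 (factor: 507 = (13^2 · 3); the sign does not affect v_p). Step 3 — |x − y|_13 = 13^{-2} = 1/169.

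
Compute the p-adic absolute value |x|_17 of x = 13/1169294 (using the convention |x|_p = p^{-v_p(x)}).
|13/1169294|_17 = 83521

Step 1 — compute v_17(x) by factoring powers of 17 out of the numerator and denominator: v_17(13/1169294) = -4. Step 2 — apply |x|_p = p^{-v_p(x)} = 17^{4} = 83521.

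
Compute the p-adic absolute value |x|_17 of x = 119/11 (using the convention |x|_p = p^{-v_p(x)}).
|119/11|_17 = 1/17

Step 1 — compute v_17(x) by factoring powers of 17 out of the numerator and denominator: v_17(119/11) = 1. Step 2 — apply |x|_p = p^{-v_p(x)} = 17^{-1} = 1/17.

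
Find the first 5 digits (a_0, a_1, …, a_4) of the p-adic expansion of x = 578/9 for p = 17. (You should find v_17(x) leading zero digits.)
(a_0, …, a_4) = (0, 0, 4, 13, 3)

v_17(578/9) = 2, so a_0 = ... = a_1 = 0. Factor out: x = 17^2 · u with u = 2/9 a unit in ℤ_17. Expand u iteratively via a_{v+i} = u_i mod 17, u_{i+1} = (u_i − a_{v+i})/17:
  u_0 = 2/9;  a_2 = 4;  u_1 = (u_0 − 4)/17 = -2/9
  u_1 = -2/9;  a_3 = 13;  u_2 = (u_1 − 13)/17 = -7/9
  u_2 = -7/9;  a_4 = 3;  u_3 = (u_2 − 3)/17 = -2/9
Digits: (0, 0, 4, 13, 3).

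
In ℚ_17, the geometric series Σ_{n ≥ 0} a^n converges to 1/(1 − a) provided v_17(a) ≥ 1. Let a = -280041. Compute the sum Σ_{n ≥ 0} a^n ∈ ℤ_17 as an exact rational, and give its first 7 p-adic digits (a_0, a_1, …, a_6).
Σ a^n = 1/(1 − a) = 1/280042;  first 7 digits = (1, 0, 0, 11, 13, 16, 1)

v_17(a) = 3 ≥ 1, so the series converges in ℤ_17 to 1/(1 − a) = 1/(1 − (-280041)) = 1/280042. Expand this rational in ℤ_17: compute digits iteratively via d_i = x_i mod 17, x_{i+1} = (x_i − d_i)/17. The first 7 digits are (1, 0, 0, 11, 13, 16, 1).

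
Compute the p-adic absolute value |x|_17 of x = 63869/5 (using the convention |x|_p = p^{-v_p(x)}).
|63869/5|_17 = 1/4913

Step 1 — compute v_17(x) by factoring powers of 17 out of the numerator and denominator: v_17(63869/5) = 3. Step 2 — apply |x|_p = p^{-v_p(x)} = 17^{-3} = 1/4913.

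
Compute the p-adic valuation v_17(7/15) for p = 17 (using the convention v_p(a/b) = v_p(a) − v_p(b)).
v_17(7/15) = 0

Factor powers of 17 from the numerator and denominator of the reduced fraction: 7 = 17^0 · 7 and 15 = 17^0 · 15. Apply v_p(a/b) = v_p(a) − v_p(b): v_17(7/15) = 0 − 0 = 0.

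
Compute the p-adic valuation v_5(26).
v_5(26) = 0

v_5(n) is the largest exponent k such that 5^k divides n. Factor out: 26 = 5^0 · 26. (Sign doesn't affect v_p.) So v_5(26) = 0.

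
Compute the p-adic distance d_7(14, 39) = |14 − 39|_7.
d_7(14, 39) = 1

Step 1 — x − y = 14 − 39 = -25. Step 2 — v_7(-25) = 0 (factor: -25 = −(7^0 · 25); the sign does not affect v_p). Step 3 — |x − y|_7 = 7^{0} = 1.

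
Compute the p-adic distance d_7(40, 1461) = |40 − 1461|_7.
d_7(40, 1461) = 1/49

Step 1 — x − y = 40 − 1461 = -1421. Step 2 — v_7(-1421) = 2 (factor: -1421 = −(7^2 · 29); the sign does not affect v_p). Step 3 — |x − y|_7 = 7^{-2} = 1/49.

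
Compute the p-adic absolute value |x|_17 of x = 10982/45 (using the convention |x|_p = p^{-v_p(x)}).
|10982/45|_17 = 1/289

Step 1 — compute v_17(x) by factoring powers of 17 out of the numerator and denominator: v_17(10982/45) = 2. Step 2 — apply |x|_p = p^{-v_p(x)} = 17^{-2} = 1/289.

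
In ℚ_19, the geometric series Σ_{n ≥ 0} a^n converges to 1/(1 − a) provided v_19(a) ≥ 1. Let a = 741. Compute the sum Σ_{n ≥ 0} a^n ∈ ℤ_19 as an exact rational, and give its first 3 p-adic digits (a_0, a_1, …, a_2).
Σ a^n = 1/(1 − a) = -1/740;  first 3 digits = (1, 1, 3)

v_19(a) = 1 ≥ 1, so the series converges in ℤ_19 to 1/(1 − a) = 1/(1 − 741) = -1/740. Expand this rational in ℤ_19: compute digits iteratively via d_i = x_i mod 19, x_{i+1} = (x_i − d_i)/19. The first 3 digits are (1, 1, 3).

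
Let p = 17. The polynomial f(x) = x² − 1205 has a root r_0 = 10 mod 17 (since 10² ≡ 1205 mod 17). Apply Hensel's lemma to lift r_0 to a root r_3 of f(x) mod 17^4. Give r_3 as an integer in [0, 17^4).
r_3 = 11842 (mod 83521)

Hensel's recurrence: r_{i+1} = r_i − f(r_i)·(f′(r_i))^{-1} mod 17^{i+2}, with f′(x) = 2x. Iterate:
  r_0 = 10 (mod 17)
  r_1 = 282 (mod 289)
  r_2 = 2016 (mod 4913)
  r_3 = 11842 (mod 83521)
Final: r_3 = 11842, and one checks f(r_3) ≡ 0 mod 17^4.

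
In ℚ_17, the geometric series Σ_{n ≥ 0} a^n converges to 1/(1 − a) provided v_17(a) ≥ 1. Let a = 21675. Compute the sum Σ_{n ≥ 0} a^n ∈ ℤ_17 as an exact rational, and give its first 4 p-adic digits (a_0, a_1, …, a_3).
Σ a^n = 1/(1 − a) = -1/21674;  first 4 digits = (1, 0, 7, 4)

v_17(a) = 2 ≥ 1, so the series converges in ℤ_17 to 1/(1 − a) = 1/(1 − 21675) = -1/21674. Expand this rational in ℤ_17: compute digits iteratively via d_i = x_i mod 17, x_{i+1} = (x_i − d_i)/17. The first 4 digits are (1, 0, 7, 4).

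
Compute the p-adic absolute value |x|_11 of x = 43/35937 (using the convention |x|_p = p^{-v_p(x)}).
|43/35937|_11 = 1331

Step 1 — compute v_11(x) by factoring powers of 11 out of the numerator and denominator: v_11(43/35937) = -3. Step 2 — apply |x|_p = p^{-v_p(x)} = 11^{3} = 1331.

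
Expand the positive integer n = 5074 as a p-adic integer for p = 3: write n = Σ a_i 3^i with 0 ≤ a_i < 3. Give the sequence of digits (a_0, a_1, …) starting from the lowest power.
(a_0, a_1, …) = (1, 2, 2, 1, 2, 2, 0, 2)

Repeated division by 3 gives the digits low-to-high: 5074 = 1 + 2·3^1 + 2·3^2 + 1·3^3 + 2·3^4 + 2·3^5 + 2·3^7. Digit sequence: (1, 2, 2, 1, 2, 2, 0, 2).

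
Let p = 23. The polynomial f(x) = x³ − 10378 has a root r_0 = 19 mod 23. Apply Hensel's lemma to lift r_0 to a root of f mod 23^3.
r_2 = 11036 (mod 12167)

Hensel: r_{i+1} = r_i − f(r_i)/f′(r_i) mod 23^{i+2}, where f′(x) = 3x². Iterate:
  r_0 = 19 (mod 23)
  r_1 = 456 (mod 529)
  r_2 = 11036 (mod 12167)
Final: r = 11036 with f(r) ≡ 0 mod 23^3.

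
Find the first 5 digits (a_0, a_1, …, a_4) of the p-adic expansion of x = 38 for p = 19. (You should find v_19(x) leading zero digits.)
(a_0, …, a_4) = (0, 2, 0, 0, 0)

v_19(38) = 1, so a_0 = ... = a_0 = 0. Factor out: x = 19^1 · u with u = 2 a unit in ℤ_19. Expand u iteratively via a_{v+i} = u_i mod 19, u_{i+1} = (u_i − a_{v+i})/19:
  u_0 = 2;  a_1 = 2;  u_1 = (u_0 − 2)/19 = 0
  u_1 = 0;  a_2 = 0;  u_2 = (u_1 − 0)/19 = 0
  u_2 = 0;  a_3 = 0;  u_3 = (u_2 − 0)/19 = 0
  u_3 = 0;  a_4 = 0;  u_4 = (u_3 − 0)/19 = 0
Digits: (0, 2, 0, 0, 0).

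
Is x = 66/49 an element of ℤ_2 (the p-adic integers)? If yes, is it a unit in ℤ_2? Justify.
x ∈ ℤ_2 but not a unit; v_2(x) = 1 > 0

ℤ_2 = {x ∈ ℚ_2 : v_2(x) ≥ 0} and ℤ_2^× = {x ∈ ℤ_2 : v_2(x) = 0}. Here v_2(66/49) = v_2(num) − v_2(den) = 1; compare against these criteria.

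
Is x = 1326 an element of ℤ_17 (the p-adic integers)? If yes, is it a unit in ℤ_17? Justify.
x ∈ ℤ_17 but not a unit; v_17(x) = 1 > 0

ℤ_17 = {x ∈ ℚ_17 : v_17(x) ≥ 0} and ℤ_17^× = {x ∈ ℤ_17 : v_17(x) = 0}. Here v_17(1326) = v_17(num) − v_17(den) = 1; compare against these criteria.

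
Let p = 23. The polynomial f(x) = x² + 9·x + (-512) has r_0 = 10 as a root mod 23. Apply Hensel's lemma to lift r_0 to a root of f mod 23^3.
r_2 = 6588 (mod 12167)

Hensel: r_{i+1} = r_i − f(r_i)·(f′(r_i))^{-1} mod 23^{i+2}, f′(x) = 2x + 9. Iterate:
  r_0 = 10 (mod 23)
  r_1 = 240 (mod 529)
  r_2 = 6588 (mod 12167)
Final: r = 6588 satisfies f(r) ≡ 0 mod 23^3.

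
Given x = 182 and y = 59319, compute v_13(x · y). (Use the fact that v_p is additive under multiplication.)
v_13(10796058) = 4

v_p(x) = 1 (factor: 182 = 13^1 · 14); v_p(y) = 3 (factor: 59319 = 13^3 · 27). Additivity: v_p(xy) = v_p(x) + v_p(y) = 1 + 3 = 4. (Direct check: xy = 10796058 = 13^4 · (378).)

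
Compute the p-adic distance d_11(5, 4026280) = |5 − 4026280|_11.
d_11(5, 4026280) = 1/161051

Step 1 — x − y = 5 − 4026280 = -4026275. Step 2 — v_11(-4026275) = 5 (factor: -4026275 = −(11^5 · 25); the sign does not affect v_p). Step 3 — |x − y|_11 = 11^{-5} = 1/161051.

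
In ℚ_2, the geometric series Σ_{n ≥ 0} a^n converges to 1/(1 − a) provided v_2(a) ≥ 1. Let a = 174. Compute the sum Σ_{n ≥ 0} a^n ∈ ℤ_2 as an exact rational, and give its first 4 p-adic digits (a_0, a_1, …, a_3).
Σ a^n = 1/(1 − a) = -1/173;  first 4 digits = (1, 1, 0, 1)

v_2(a) = 1 ≥ 1, so the series converges in ℤ_2 to 1/(1 − a) = 1/(1 − 174) = -1/173. Expand this rational in ℤ_2: compute digits iteratively via d_i = x_i mod 2, x_{i+1} = (x_i − d_i)/2. The first 4 digits are (1, 1, 0, 1).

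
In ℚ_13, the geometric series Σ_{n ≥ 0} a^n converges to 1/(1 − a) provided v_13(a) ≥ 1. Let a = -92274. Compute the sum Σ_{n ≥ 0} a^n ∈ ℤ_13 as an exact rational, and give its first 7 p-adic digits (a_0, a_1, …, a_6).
Σ a^n = 1/(1 − a) = 1/92275;  first 7 digits = (1, 0, 0, 10, 9, 12, 8)

v_13(a) = 3 ≥ 1, so the series converges in ℤ_13 to 1/(1 − a) = 1/(1 − (-92274)) = 1/92275. Expand this rational in ℤ_13: compute digits iteratively via d_i = x_i mod 13, x_{i+1} = (x_i − d_i)/13. The first 7 digits are (1, 0, 0, 10, 9, 12, 8).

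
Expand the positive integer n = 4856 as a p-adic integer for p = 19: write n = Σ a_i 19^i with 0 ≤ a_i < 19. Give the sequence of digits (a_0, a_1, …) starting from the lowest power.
(a_0, a_1, …) = (11, 8, 13)

Repeated division by 19 gives the digits low-to-high: 4856 = 11 + 8·19^1 + 13·19^2. Digit sequence: (11, 8, 13).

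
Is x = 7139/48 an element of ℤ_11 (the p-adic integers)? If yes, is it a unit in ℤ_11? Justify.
x ∈ ℤ_11 but not a unit; v_11(x) = 2 > 0

ℤ_11 = {x ∈ ℚ_11 : v_11(x) ≥ 0} and ℤ_11^× = {x ∈ ℤ_11 : v_11(x) = 0}. Here v_11(7139/48) = v_11(num) − v_11(den) = 2; compare against these criteria.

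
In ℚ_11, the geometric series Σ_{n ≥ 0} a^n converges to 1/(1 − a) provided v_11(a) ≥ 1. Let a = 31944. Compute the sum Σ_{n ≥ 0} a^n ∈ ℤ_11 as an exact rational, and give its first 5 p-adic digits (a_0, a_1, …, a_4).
Σ a^n = 1/(1 − a) = -1/31943;  first 5 digits = (1, 0, 0, 2, 2)

v_11(a) = 3 ≥ 1, so the series converges in ℤ_11 to 1/(1 − a) = 1/(1 − 31944) = -1/31943. Expand this rational in ℤ_11: compute digits iteratively via d_i = x_i mod 11, x_{i+1} = (x_i − d_i)/11. The first 5 digits are (1, 0, 0, 2, 2).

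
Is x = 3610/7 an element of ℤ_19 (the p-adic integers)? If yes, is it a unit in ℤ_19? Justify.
x ∈ ℤ_19 but not a unit; v_19(x) = 2 > 0

ℤ_19 = {x ∈ ℚ_19 : v_19(x) ≥ 0} and ℤ_19^× = {x ∈ ℤ_19 : v_19(x) = 0}. Here v_19(3610/7) = v_19(num) − v_19(den) = 2; compare against these criteria.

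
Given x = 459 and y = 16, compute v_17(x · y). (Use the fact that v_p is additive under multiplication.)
v_17(7344) = 1

v_p(x) = 1 (factor: 459 = 17^1 · 27); v_p(y) = 0 (factor: 16 = 17^0 · 16). Additivity: v_p(xy) = v_p(x) + v_p(y) = 1 + 0 = 1. (Direct check: xy = 7344 = 17^1 · (432).)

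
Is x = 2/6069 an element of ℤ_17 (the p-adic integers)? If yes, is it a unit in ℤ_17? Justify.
x ∉ ℤ_17 (v_17(x) = -2 < 0)

ℤ_17 = {x ∈ ℚ_17 : v_17(x) ≥ 0} and ℤ_17^× = {x ∈ ℤ_17 : v_17(x) = 0}. Here v_17(2/6069) = v_17(num) − v_17(den) = -2; compare against these criteria.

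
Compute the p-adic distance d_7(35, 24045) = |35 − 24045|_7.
d_7(35, 24045) = 1/2401

Step 1 — x − y = 35 − 24045 = -24010. Step 2 — v_7(-24010) = 4 (factor: -24010 = −(7^4 · 10); the sign does not affect v_p). Step 3 — |x − y|_7 = 7^{-4} = 1/2401.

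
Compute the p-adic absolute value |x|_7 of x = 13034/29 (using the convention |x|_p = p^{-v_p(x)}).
|13034/29|_7 = 1/343

Step 1 — compute v_7(x) by factoring powers of 7 out of the numerator and denominator: v_7(13034/29) = 3. Step 2 — apply |x|_p = p^{-v_p(x)} = 7^{-3} = 1/343.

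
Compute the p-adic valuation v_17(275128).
v_17(275128) = 3

v_17(n) is the largest exponent k such that 17^k divides n. Factor out: 275128 = 17^3 · 56. (Sign doesn't affect v_p.) So v_17(275128) = 3.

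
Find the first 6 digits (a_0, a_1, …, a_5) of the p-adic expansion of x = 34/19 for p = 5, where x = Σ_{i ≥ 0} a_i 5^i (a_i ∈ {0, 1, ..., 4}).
(a_0, …, a_5) = (1, 2, 2, 4, 2, 1)

v_5(34/19) = 0 (numerator and denominator both coprime to 5), so x ∈ ℤ_5^×. Compute digits iteratively via a_i = x_i mod 5, x_{i+1} = (x_i − a_i)/5, with x_0 = x:
  x_0 = 34/19;  a_0 = 1;  x_1 = (x_0 − 1)/5 = 3/19
  x_1 = 3/19;  a_1 = 2;  x_2 = (x_1 − 2)/5 = -7/19
  x_2 = -7/19;  a_2 = 2;  x_3 = (x_2 − 2)/5 = -9/19
  x_3 = -9/19;  a_3 = 4;  x_4 = (x_3 − 4)/5 = -17/19
  x_4 = -17/19;  a_4 = 2;  x_5 = (x_4 − 2)/5 = -11/19
  x_5 = -11/19;  a_5 = 1;  x_6 = (x_5 − 1)/5 = -6/19
Digits: (1, 2, 2, 4, 2, 1).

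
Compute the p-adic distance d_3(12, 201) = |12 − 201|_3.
d_3(12, 201) = 1/27

Step 1 — x − y = 12 − 201 = -189. Step 2 — v_3(-189) = 3 (factor: -189 = −(3^3 · 7); the sign does not affect v_p). Step 3 — |x − y|_3 = 3^{-3} = 1/27.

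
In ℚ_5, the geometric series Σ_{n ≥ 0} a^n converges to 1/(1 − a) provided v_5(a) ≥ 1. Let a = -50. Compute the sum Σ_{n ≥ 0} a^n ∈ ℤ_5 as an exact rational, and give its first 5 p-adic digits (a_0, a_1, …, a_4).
Σ a^n = 1/(1 − a) = 1/51;  first 5 digits = (1, 0, 3, 4, 3)

v_5(a) = 2 ≥ 1, so the series converges in ℤ_5 to 1/(1 − a) = 1/(1 − (-50)) = 1/51. Expand this rational in ℤ_5: compute digits iteratively via d_i = x_i mod 5, x_{i+1} = (x_i − d_i)/5. The first 5 digits are (1, 0, 3, 4, 3).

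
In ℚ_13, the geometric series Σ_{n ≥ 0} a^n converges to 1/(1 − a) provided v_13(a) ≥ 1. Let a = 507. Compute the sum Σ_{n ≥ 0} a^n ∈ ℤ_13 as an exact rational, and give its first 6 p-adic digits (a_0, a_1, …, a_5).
Σ a^n = 1/(1 − a) = -1/506;  first 6 digits = (1, 0, 3, 0, 9, 0)

v_13(a) = 2 ≥ 1, so the series converges in ℤ_13 to 1/(1 − a) = 1/(1 − 507) = -1/506. Expand this rational in ℤ_13: compute digits iteratively via d_i = x_i mod 13, x_{i+1} = (x_i − d_i)/13. The first 6 digits are (1, 0, 3, 0, 9, 0).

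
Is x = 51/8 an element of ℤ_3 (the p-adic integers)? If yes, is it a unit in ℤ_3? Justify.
x ∈ ℤ_3 but not a unit; v_3(x) = 1 > 0

ℤ_3 = {x ∈ ℚ_3 : v_3(x) ≥ 0} and ℤ_3^× = {x ∈ ℤ_3 : v_3(x) = 0}. Here v_3(51/8) = v_3(num) − v_3(den) = 1; compare against these criteria.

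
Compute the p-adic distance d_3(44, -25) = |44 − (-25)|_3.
d_3(44, -25) = 1/3

Step 1 — x − y = 44 − (-25) = 69. Step 2 — v_3(69) = 1 (factor: 69 = (3^1 · 23); the sign does not affect v_p). Step 3 — |x − y|_3 = 3^{-1} = 1/3.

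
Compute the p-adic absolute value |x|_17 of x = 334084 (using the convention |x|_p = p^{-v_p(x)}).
|334084|_17 = 1/83521

Step 1 — compute v_17(x) by factoring powers of 17 out of the numerator and denominator: v_17(334084) = 4. Step 2 — apply |x|_p = p^{-v_p(x)} = 17^{-4} = 1/83521.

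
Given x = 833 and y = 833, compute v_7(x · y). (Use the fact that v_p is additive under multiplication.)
v_7(693889) = 4

v_p(x) = 2 (factor: 833 = 7^2 · 17); v_p(y) = 2 (factor: 833 = 7^2 · 17). Additivity: v_p(xy) = v_p(x) + v_p(y) = 2 + 2 = 4. (Direct check: xy = 693889 = 7^4 · (289).)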